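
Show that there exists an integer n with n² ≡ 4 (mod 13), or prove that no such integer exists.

Take n = 11. Then 11² = 121 = 9·13 + 4, so 11² ≡ 4 (mod 13).

n = 11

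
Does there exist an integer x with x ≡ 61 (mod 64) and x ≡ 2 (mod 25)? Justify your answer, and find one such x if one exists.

x = 1277

gcd(64, 25) = 1, so the Chinese Remainder Theorem guarantees exactly one residue class mod 1600 satisfying both.
Any solution of the first congruence is x = 61 + 64t; substituting into the second, 64t ≡ 2 − 61 ≡ 16 (mod 25).
64 ≡ 14 (mod 25), so this reads 14t ≡ 16 (mod 25). Note 14·9 = 126 ≡ 1 (mod 25) (as 126 − 1 = 5·25), so 14⁻¹ ≡ 9.
Therefore t ≡ 9·16 = 144 ≡ 19 (mod 25).
Taking t = 19 gives x = 61 + 64·19 = 1277.
Check: 1277 mod 64 = 61, 1277 mod 25 = 2. ✓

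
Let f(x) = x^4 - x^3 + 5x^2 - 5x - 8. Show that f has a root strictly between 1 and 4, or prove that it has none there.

f(1) = -8 and f(4) = 244, which have opposite signs.
As a polynomial, f is continuous on every closed interval.
By the Intermediate Value Theorem, f takes the value 0 somewhere in the open interval.

Such a root exists.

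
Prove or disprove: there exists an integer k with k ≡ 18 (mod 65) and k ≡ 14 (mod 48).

The moduli 65 and 48 are coprime, so by the Chinese Remainder Theorem a unique solution modulo 3120 exists.
Write k = 18 + 65t and require 18 + 65t ≡ 14 (mod 48), i.e. 65t ≡ 44 (mod 48).
65 ≡ 17 (mod 48), so this reads 17t ≡ 44 (mod 48). To invert 17 modulo 48: 48 = 2·17 + 14, 17 = 1·14 + 3, 14 = 4·3 + 2, 3 = 1·2 + 1, 2 = 2·1 + 0, and unwinding, 1 = 3 − 1·2 = 3 − (14 − 4·3) = −14 + 5·3 = −14 + 5·(17 − 1·14) = 5·17 − 6·14 = 5·17 − 6·(48 − 2·17) = −6·48 + 17·17. Thus 17⁻¹ ≡ 17 (mod 48).
Multiplying by 17: t ≡ 17·44 = 748 ≡ 28 (mod 48).
With t = 28: k = 18 + 65·28 = 1838.
Check: 1838 mod 65 = 18, 1838 mod 48 = 14. ✓

k = 1838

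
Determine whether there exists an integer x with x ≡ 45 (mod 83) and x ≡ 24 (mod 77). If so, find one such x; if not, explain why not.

x = 2950

Since 83 and 77 share no common factor, CRT says the pair of congruences has a solution (unique mod 6391).
Any solution of the first congruence is x = 45 + 83t; substituting into the second, 83t ≡ 24 − 45 ≡ 56 (mod 77).
83 ≡ 6 (mod 77), so this reads 6t ≡ 56 (mod 77). Since 6·13 = 78 = 1·77 + 1, the inverse of 6 mod 77 is 13.
Multiplying by 13: t ≡ 13·56 = 728 ≡ 35 (mod 77).
With t = 35: x = 45 + 83·35 = 2950.
Indeed 2950 ≡ 45 (mod 83) and 2950 ≡ 24 (mod 77).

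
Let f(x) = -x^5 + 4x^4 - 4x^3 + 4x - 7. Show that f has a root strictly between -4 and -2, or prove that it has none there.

f has no root in that interval.

The endpoint values f(-4) = 2281 and f(-2) = 113 are both positive. Claim: f(x) > 0 for every x in (-4, -2).
Substitute x = -2 − u, where 0 < u < 2 on the interval. Expanding, f(-2 − u) = u^5 + 14u^4 + 76u^3 + 200u^2 + 252u + 113.
All 6 nonzero coefficients of this polynomial in u are positive; hence for u > 0 the value is a sum of positive terms (the constant 113 among them).
Therefore f(x) > 0 throughout (-4, -2), and f has no zero there.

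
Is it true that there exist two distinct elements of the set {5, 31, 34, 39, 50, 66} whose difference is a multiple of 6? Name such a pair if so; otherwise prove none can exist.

Reduce each element modulo 6: 5↦5, 31↦1, 34↦4, 39↦3, 50↦2, 66↦0.
These 6 residues are pairwise different, hence no difference of two elements is divisible by 6.

No such pair exists.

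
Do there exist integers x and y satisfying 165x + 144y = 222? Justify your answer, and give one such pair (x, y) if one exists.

Every value of 165x + 144y is a multiple of gcd(165, 144) = 3; since 3 ∣ 222, solutions exist.
Dividing through by 3 reduces the equation to 55x + 48y = 74.
Dividing repeatedly: 55 = 1·48 + 7, 48 = 6·7 + 6, 7 = 1·6 + 1, 6 = 6·1 + 0.
Unwinding: 1 = 7 − 1·6 = 7 − (48 − 6·7) = −48 + 7·7 = −48 + 7·(55 − 1·48) = 7·55 − 8·48, i.e. 55·7 + 48·(-8) = 1.
Times 74: 55·518 + 48·(-592) = 74, so (518, -592) solves it.
Subtracting 10·48 from x and adding 10·55 to y gives the tidier solution (38, -42).
Indeed 165·38 + 144·(-42) = 6270 − 6048 = 222.

x = 38, y = -42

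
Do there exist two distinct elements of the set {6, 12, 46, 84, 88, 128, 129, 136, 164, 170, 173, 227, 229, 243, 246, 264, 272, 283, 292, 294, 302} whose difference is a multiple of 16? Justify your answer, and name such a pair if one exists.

Reduce each element mod 16: 6↦6, 12↦12, 46↦14, 84↦4, 88↦8, 128↦0, 129↦1, 136↦8, 164↦4, 170↦10, 173↦13, 227↦3, 229↦5, 243↦3, 246↦6, 264↦8, 272↦0, 283↦11, 292↦4, 294↦6, 302↦14. The residue 6 repeats (at 6 and 246), and 246 − 6 = 240 = 15·16.

The pair (6, 246) works.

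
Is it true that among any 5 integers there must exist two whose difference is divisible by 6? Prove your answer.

Try 5 consecutive integers, 30, 31, …, 34. Their remainders mod 6 are 0, 1, 2, 3, 4 — pairwise different, as any 5 ≤ 6 consecutive integers have distinct residues.
The differences between them range over 1, …, 4, none of which is divisible by 6.

No, the set {30, 31, 32, 33, 34} is a counterexample.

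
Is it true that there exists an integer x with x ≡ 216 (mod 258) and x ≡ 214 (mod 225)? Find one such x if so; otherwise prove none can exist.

Reduce both congruences modulo 3, which divides 258 and 225: they say x ≡ 216 (mod 3) and x ≡ 214 (mod 3).
But 216 mod 3 = 0 while 214 mod 3 = 1, a contradiction.
So no integer satisfies both congruences.

No such integer exists.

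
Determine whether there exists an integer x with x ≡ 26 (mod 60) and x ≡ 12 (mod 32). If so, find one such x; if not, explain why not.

There is no such integer.

Reduce both congruences modulo 4, which divides 60 and 32: they say x ≡ 26 (mod 4) and x ≡ 12 (mod 4).
But 26 mod 4 = 2 while 12 mod 4 = 0, a contradiction.
So no integer satisfies both congruences.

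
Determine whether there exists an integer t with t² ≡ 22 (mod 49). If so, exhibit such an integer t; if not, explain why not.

t = 13

t = 13 works: 13² = 169, and 169 − 22 = 147 = 3·49.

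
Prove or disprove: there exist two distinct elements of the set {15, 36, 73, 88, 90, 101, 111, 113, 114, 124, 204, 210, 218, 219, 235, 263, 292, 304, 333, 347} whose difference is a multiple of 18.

Both 36 and 90 leave remainder 0 on division by 18; their difference 54 = 3·18 is a multiple of 18.

Yes: 36 and 90.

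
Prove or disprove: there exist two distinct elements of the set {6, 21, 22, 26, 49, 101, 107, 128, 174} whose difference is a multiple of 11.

No, no such pair exists.

Reduce each element modulo 11: 6↦6, 21↦10, 22↦0, 26↦4, 49↦5, 101↦2, 107↦8, 128↦7, 174↦9.
No residue repeats among the 9 elements, so no pair has difference ≡ 0 (mod 11).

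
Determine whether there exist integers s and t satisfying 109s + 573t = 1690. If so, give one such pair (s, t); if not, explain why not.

109 and 573 are coprime, so 109s + 573t ranges over all of ℤ.
Dividing repeatedly: 573 = 5·109 + 28, 109 = 3·28 + 25, 28 = 1·25 + 3, 25 = 8·3 + 1, 3 = 3·1 + 0.
Back-substituting, 1 = 25 − 8·3 = 25 − 8·(28 − 1·25) = −8·28 + 9·25 = −8·28 + 9·(109 − 3·28) = 9·109 − 35·28 = 9·109 − 35·(573 − 5·109) = −35·573 + 184·109; that is, 109·184 + 573·(-35) = 1.
Times 1690: 109·310960 + 573·(-59150) = 1690, so (310960, -59150) solves it.
The general solution is s = 310960 + 573k, t = -59150 − 109k; taking k = -542 gives the smaller pair s = 394, t = -72.
Check: 109·394 + 573·(-72) = 42946 − 41256 = 1690. ✓

s = 394, t = -72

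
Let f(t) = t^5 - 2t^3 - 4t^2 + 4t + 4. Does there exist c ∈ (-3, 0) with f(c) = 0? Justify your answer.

Yes, such a c exists.

f(-3) = -233 and f(0) = 4, which have opposite signs.
f is continuous everywhere (it is a polynomial), in particular on [-3, 0].
By the Intermediate Value Theorem, f takes the value 0 somewhere in the open interval.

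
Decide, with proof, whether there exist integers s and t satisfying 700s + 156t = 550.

There are no such integers.

gcd(700, 156) = 4, so every integer of the form 700s + 156t is a multiple of 4.
But 550 = 4·137 + 2, so 4 ∤ 550.
So the equation is unsolvable over ℤ.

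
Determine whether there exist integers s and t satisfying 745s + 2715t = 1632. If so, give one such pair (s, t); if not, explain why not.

There are no such integers.

gcd(745, 2715) = 5, so every integer of the form 745s + 2715t is a multiple of 5.
But 1632 is not a multiple of 5 (it leaves remainder 2).
So the equation is unsolvable over ℤ.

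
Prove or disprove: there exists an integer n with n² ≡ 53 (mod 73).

There is no such integer.

Apply Euler's criterion with the prime 73: 53 is a quadratic residue iff 53^36 ≡ 1 (mod 73), and a non-residue iff it is ≡ −1.
Repeated squaring mod 73: 53^2 = 2809 ≡ 35; 53^4 ≡ 35² = 1225 ≡ 57; 53^8 ≡ 57² = 3249 ≡ 37; 53^16 ≡ 37² = 1369 ≡ 55; 53^32 ≡ 55² = 3025 ≡ 32.
Since 36 = 32 + 4, 53^36 ≡ 32 · 57; multiplying out mod 73: 32·57 = 1824 ≡ 72. Thus 53^36 ≡ 72 ≡ −1 (mod 73).
By Euler's criterion 53 is a quadratic non-residue mod 73: no n satisfies n² ≡ 53 (mod 73).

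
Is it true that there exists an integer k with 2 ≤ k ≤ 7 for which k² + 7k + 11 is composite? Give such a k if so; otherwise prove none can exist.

At k = 4: 4² + 7·4 + 11 = 55 = 5·11, which is composite.

k = 4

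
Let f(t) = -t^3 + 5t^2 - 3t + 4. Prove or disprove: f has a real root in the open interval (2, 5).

f(2) = 10 and f(5) = -11, which have opposite signs.
Since f is a polynomial it is continuous on [2, 5].
By the Intermediate Value Theorem, f takes the value 0 somewhere in the open interval.

Yes, f has a root in the interval.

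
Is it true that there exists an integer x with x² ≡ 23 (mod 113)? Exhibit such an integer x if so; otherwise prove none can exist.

Apply Euler's criterion with the prime 113: 23 is a quadratic residue iff 23^56 ≡ 1 (mod 113), and a non-residue iff it is ≡ −1.
Repeated squaring mod 113: 23^2 = 529 ≡ 77; 23^4 ≡ 77² = 5929 ≡ 53; 23^8 ≡ 53² = 2809 ≡ 97; 23^16 ≡ 97² = 9409 ≡ 30; 23^32 ≡ 30² = 900 ≡ 109.
Since 56 = 32 + 16 + 8, 23^56 ≡ 109 · 30 · 97; multiplying out mod 113: 109·30 = 3270 ≡ 106, then 106·97 = 10282 ≡ 112. Thus 23^56 ≡ 112 ≡ −1 (mod 113).
By Euler's criterion 23 is a quadratic non-residue mod 113: no x satisfies x² ≡ 23 (mod 113).

There is no such integer.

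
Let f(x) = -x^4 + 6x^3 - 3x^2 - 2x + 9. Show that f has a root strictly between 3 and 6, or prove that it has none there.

Yes, f has a root in the interval.

f(3) = 57 and f(6) = -111, which have opposite signs.
As a polynomial, f is continuous on every closed interval.
By the Intermediate Value Theorem f must vanish at some point of (3, 6).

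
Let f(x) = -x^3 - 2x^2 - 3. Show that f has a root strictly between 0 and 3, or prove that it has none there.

No such root exists.

The endpoint values f(0) = -3 and f(3) = -48 are both negative. Claim: f(x) < 0 for every x in (0, 3).
Every nonzero coefficient of f(x) = -x^3 - 2x^2 - 3 is negative; for x > 0 each term then has that sign, and the constant term -3 is strictly negative.
So f is strictly negative on (0, 3); no root exists in the interval.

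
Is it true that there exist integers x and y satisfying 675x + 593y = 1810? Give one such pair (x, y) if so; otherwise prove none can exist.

Since gcd(675, 593) = 1, every integer is an integer combination of 675 and 593.
Run the Euclidean algorithm on 675 and 593: 675 = 1·593 + 82, 593 = 7·82 + 19, 82 = 4·19 + 6, 19 = 3·6 + 1, 6 = 6·1 + 0.
Back-substituting, 1 = 19 − 3·6 = 19 − 3·(82 − 4·19) = −3·82 + 13·19 = −3·82 + 13·(593 − 7·82) = 13·593 − 94·82 = 13·593 − 94·(675 − 1·593) = −94·675 + 107·593; that is, 675·(-94) + 593·107 = 1.
Scaling by 1810 gives the particular solution (x, y) = (-170140, 193670).
Shifting by a multiple of (593, −675) keeps it a solution: x = -170140 + 287·593 = 51, y = 193670 − 287·675 = -55.
Check: 675·51 + 593·(-55) = 34425 − 32615 = 1810. ✓

x = 51, y = -55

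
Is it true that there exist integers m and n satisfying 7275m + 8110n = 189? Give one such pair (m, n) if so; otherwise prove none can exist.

Both 7275 and 8110 are divisible by gcd(7275, 8110) = 5, hence so is any combination 7275m + 8110n.
But 189 = 5·37 + 4, so 5 ∤ 189.
Therefore 7275m + 8110n = 189 has no solution in integers.

There are no such integers.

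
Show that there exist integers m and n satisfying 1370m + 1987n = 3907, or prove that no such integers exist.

Since gcd(1370, 1987) = 1, every integer is an integer combination of 1370 and 1987.
Euclidean algorithm: 1987 = 1·1370 + 617, 1370 = 2·617 + 136, 617 = 4·136 + 73, 136 = 1·73 + 63, 73 = 1·63 + 10, 63 = 6·10 + 3, 10 = 3·3 + 1, 3 = 3·1 + 0.
Working back up the chain: 1 = 10 − 3·3 = 10 − 3·(63 − 6·10) = −3·63 + 19·10 = −3·63 + 19·(73 − 1·63) = 19·73 − 22·63 = 19·73 − 22·(136 − 1·73) = −22·136 + 41·73 = −22·136 + 41·(617 − 4·136) = 41·617 − 186·136 = 41·617 − 186·(1370 − 2·617) = −186·1370 + 413·617 = −186·1370 + 413·(1987 − 1·1370) = 413·1987 − 599·1370. So 1370·(-599) + 1987·413 = 1.
Multiplying through by 3907: m = (-599)·3907 = -2340293, n = 413·3907 = 1613591 is a solution.
Shifting by a multiple of (1987, −1370) keeps it a solution: m = -2340293 + 1178·1987 = 393, n = 1613591 − 1178·1370 = -269.
Check: 1370·393 + 1987·(-269) = 538410 − 534503 = 3907. ✓

m = 393, n = -269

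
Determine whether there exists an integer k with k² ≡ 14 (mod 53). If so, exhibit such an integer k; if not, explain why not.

53 is prime, so by Euler's criterion 14 is a square mod 53 iff 14^((53−1)/2) = 14^26 ≡ 1 (mod 53).
Squaring successively (mod 53): 14^2 = 196 ≡ 37; 14^4 ≡ 37² = 1369 ≡ 44; 14^8 ≡ 44² = 1936 ≡ 28; 14^16 ≡ 28² = 784 ≡ 42.
Since 26 = 16 + 8 + 2, 14^26 ≡ 42 · 28 · 37; multiplying out mod 53: 42·28 = 1176 ≡ 10, then 10·37 = 370 ≡ 52. Thus 14^26 ≡ 52 ≡ −1 (mod 53).
The value −1 means 14 is a non-residue modulo 53, so k² ≡ 14 (mod 53) is impossible.

There is no such integer.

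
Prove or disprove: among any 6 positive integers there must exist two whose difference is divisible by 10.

Consider the 6 integers 27, 28, …, 32. They lie in distinct residue classes modulo 10, since 6 ≤ 10.
Any two of them differ by at most 5 < 10 and by at least 1, so no difference is a multiple of 10.

No; for instance {27, 28, 29, 30, 31, 32} is a counterexample.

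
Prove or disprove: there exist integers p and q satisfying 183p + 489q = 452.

Both 183 and 489 are divisible by gcd(183, 489) = 3, hence so is any combination 183p + 489q.
However 452 leaves remainder 2 on division by 3.
So the equation is unsolvable over ℤ.

There are no such integers.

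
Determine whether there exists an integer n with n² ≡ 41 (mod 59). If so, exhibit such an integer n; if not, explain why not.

Take n = 10. Then 10² = 100 = 1·59 + 41, so 10² ≡ 41 (mod 59).

n = 10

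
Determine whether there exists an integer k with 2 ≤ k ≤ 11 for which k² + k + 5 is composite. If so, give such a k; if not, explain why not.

At k = 4: 4² + 4 + 5 = 25 = 5·5, which is composite.

k = 4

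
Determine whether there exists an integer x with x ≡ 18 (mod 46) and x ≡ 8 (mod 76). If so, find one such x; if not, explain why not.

x = 616

gcd(46, 76) = 2. A simultaneous solution exists iff 18 ≡ 8 (mod 2); here 18 mod 2 = 0 = 8 mod 2, so it does.
Write x = 18 + 46t. Then 46t ≡ 8 − 18 ≡ 66 (mod 76); dividing through by 2 gives 23t ≡ 33 (mod 38).
Since 23·5 = 115 = 3·38 + 1, the inverse of 23 mod 38 is 5.
Therefore t ≡ 5·33 = 165 ≡ 13 (mod 38).
Then x = 18 + 46·13 = 616.
Check: 616 mod 46 = 18, 616 mod 76 = 8. ✓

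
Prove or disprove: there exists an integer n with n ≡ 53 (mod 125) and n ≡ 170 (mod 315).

Both moduli are multiples of 5 = gcd(125, 315), so any solution would satisfy n ≡ 53 and n ≡ 170 modulo 5 simultaneously.
However 53 ≡ 3 and 170 ≡ 0 (mod 5), and 3 ≠ 0.
Therefore no such n exists.

No such integer exists.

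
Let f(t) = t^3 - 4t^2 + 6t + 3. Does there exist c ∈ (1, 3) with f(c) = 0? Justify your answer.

No such root exists.

Evaluate at the endpoints: f(1) = 6, f(3) = 12 — same sign (positive).
f'(t) = 3t^2 - 8t + 6 has discriminant (-8)² − 4·3·6 = -8 < 0, so f' has no real roots and is positive for every real t.
Hence f is strictly increasing on ℝ, and in particular on [1, 3]. A strictly monotone function with same-sign endpoint values stays positive on the whole interval, so f has no zero in (1, 3).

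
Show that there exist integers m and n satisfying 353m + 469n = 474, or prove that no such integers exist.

m = 4, n = -2

Since gcd(353, 469) = 1, every integer is an integer combination of 353 and 469.
Run the Euclidean algorithm on 469 and 353: 469 = 1·353 + 116, 353 = 3·116 + 5, 116 = 23·5 + 1, 5 = 5·1 + 0.
Back-substituting, 1 = 116 − 23·5 = 116 − 23·(353 − 3·116) = −23·353 + 70·116 = −23·353 + 70·(469 − 1·353) = 70·469 − 93·353; that is, 353·(-93) + 469·70 = 1.
Scaling by 474 gives the particular solution (m, n) = (-44082, 33180).
Adding 94·469 to m and subtracting 94·353 from n gives the tidier solution (4, -2).
Check: 353·4 + 469·(-2) = 1412 − 938 = 474. ✓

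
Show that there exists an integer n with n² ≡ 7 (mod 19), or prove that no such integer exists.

n = 8

Take n = 8. Then 8² = 64 = 3·19 + 7, so 8² ≡ 7 (mod 19).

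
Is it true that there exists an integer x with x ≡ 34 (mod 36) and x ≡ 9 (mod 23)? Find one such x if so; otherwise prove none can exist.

x = 538

Since 36 and 23 share no common factor, CRT says the pair of congruences has a solution (unique mod 828).
Write x = 34 + 36t and require 34 + 36t ≡ 9 (mod 23), i.e. 36t ≡ 21 (mod 23).
36 ≡ 13 (mod 23), so this reads 13t ≡ 21 (mod 23). Note 13·16 = 208 ≡ 1 (mod 23) (as 208 − 1 = 9·23), so 13⁻¹ ≡ 16.
Multiplying by 16: t ≡ 16·21 = 336 ≡ 14 (mod 23).
Taking t = 14 gives x = 34 + 36·14 = 538.
Check: 538 mod 36 = 34, 538 mod 23 = 9. ✓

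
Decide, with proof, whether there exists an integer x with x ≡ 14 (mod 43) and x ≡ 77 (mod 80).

The moduli 43 and 80 are coprime, so by the Chinese Remainder Theorem a unique solution modulo 3440 exists.
Any solution of the first congruence is x = 14 + 43t; substituting into the second, 43t ≡ 77 − 14 ≡ 63 (mod 80).
Since 43·67 = 2881 = 36·80 + 1, the inverse of 43 mod 80 is 67.
Multiplying by 67: t ≡ 67·63 = 4221 ≡ 61 (mod 80).
With t = 61: x = 14 + 43·61 = 2637.
Check: 2637 mod 43 = 14, 2637 mod 80 = 77. ✓

x = 2637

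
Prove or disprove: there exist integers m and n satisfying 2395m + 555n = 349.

No such integers exist.

gcd(2395, 555) = 5, so every integer of the form 2395m + 555n is a multiple of 5.
But 349 = 5·69 + 4, so 5 ∤ 349.
Hence no integers m, n satisfy the equation.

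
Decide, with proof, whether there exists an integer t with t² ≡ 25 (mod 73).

t = 5

Take t = 5. Then 5² = 25, and since 0 ≤ 25 < 73 this is already reduced: 5² ≡ 25 (mod 73).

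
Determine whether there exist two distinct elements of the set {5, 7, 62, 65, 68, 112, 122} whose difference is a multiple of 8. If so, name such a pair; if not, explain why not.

No, no such pair exists.

Reduce each element modulo 8: 5↦5, 7↦7, 62↦6, 65↦1, 68↦4, 112↦0, 122↦2.
No residue repeats among the 7 elements, so no pair has difference ≡ 0 (mod 8).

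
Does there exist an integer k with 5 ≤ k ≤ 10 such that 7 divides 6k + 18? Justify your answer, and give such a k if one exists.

The values of 6k + 18 for k = 5, 6, …, 10 are 48, 54, 60, 66, 72, 78; reduced mod 7 these are 6, 5, 4, 3, 2, 1.
Since 0 is absent from this list, 7 ∤ 6k + 18 for every k with 5 ≤ k ≤ 10.

No, no such integer k in that range exists.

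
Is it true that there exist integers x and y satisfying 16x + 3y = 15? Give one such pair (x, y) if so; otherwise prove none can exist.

Since gcd(16, 3) = 1, every integer is an integer combination of 16 and 3.
Dividing repeatedly: 16 = 5·3 + 1, 3 = 3·1 + 0.
Unwinding: 1 = 16 − 5·3, i.e. 16·1 + 3·(-5) = 1.
Multiplying through by 15: x = 1·15 = 15, y = (-5)·15 = -75 is a solution.
Shifting by a multiple of (3, −16) keeps it a solution: x = 15 − 5·3 = 0, y = -75 + 5·16 = 5.
Check: 16·0 + 3·5 = 0 + 15 = 15. ✓

x = 0, y = 5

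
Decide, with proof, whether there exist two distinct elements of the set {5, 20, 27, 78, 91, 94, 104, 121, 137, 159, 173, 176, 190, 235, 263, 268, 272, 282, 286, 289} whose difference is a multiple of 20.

Reduce each element modulo 20: 5↦5, 20↦0, 27↦7, 78↦18, 91↦11, 94↦14, 104↦4, 121↦1, 137↦17, 159↦19, 173↦13, 176↦16, 190↦10, 235↦15, 263↦3, 268↦8, 272↦12, 282↦2, 286↦6, 289↦9.
These 20 residues are pairwise different, hence no difference of two elements is divisible by 20.

There is no such pair.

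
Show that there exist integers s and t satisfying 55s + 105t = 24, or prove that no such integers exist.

Both 55 and 105 are divisible by gcd(55, 105) = 5, hence so is any combination 55s + 105t.
But 24 is not a multiple of 5 (it leaves remainder 4).
Hence no integers s, t satisfy the equation.

No, no such integers exist.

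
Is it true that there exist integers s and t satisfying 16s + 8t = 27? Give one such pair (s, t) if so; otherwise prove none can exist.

Both 16 and 8 are divisible by gcd(16, 8) = 8, hence so is any combination 16s + 8t.
However 27 leaves remainder 3 on division by 8.
Hence no integers s, t satisfy the equation.

There are no such integers.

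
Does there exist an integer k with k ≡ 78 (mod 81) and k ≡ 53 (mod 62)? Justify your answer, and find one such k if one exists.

The moduli 81 and 62 are coprime, so by the Chinese Remainder Theorem a unique solution modulo 5022 exists.
Write k = 78 + 81t and require 78 + 81t ≡ 53 (mod 62), i.e. 81t ≡ 37 (mod 62).
81 ≡ 19 (mod 62), so this reads 19t ≡ 37 (mod 62). Invert 19 mod 62 by the Euclidean algorithm: 62 = 3·19 + 5, 19 = 3·5 + 4, 5 = 1·4 + 1, 4 = 4·1 + 0; back-substituting, 1 = 5 − 1·4 = 5 − (19 − 3·5) = −19 + 4·5 = −19 + 4·(62 − 3·19) = 4·62 − 13·19. Hence 19·(-13) ≡ 1, so 19⁻¹ ≡ -13 ≡ 49 (mod 62).
Multiplying by 49: t ≡ 49·37 = 1813 ≡ 15 (mod 62).
Taking t = 15 gives k = 78 + 81·15 = 1293.
Check: 1293 mod 81 = 78, 1293 mod 62 = 53. ✓

k = 1293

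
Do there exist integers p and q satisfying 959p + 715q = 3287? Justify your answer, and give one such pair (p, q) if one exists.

p = 538, q = -717

Since gcd(959, 715) = 1, every integer is an integer combination of 959 and 715.
Run the Euclidean algorithm on 959 and 715: 959 = 1·715 + 244, 715 = 2·244 + 227, 244 = 1·227 + 17, 227 = 13·17 + 6, 17 = 2·6 + 5, 6 = 1·5 + 1, 5 = 5·1 + 0.
Unwinding: 1 = 6 − 1·5 = 6 − (17 − 2·6) = −17 + 3·6 = −17 + 3·(227 − 13·17) = 3·227 − 40·17 = 3·227 − 40·(244 − 1·227) = −40·244 + 43·227 = −40·244 + 43·(715 − 2·244) = 43·715 − 126·244 = 43·715 − 126·(959 − 1·715) = −126·959 + 169·715, i.e. 959·(-126) + 715·169 = 1.
Scaling by 3287 gives the particular solution (p, q) = (-414162, 555503).
The general solution is p = -414162 + 715k, q = 555503 − 959k; taking k = 580 gives the smaller pair p = 538, q = -717.
Check: 959·538 + 715·(-717) = 515942 − 512655 = 3287. ✓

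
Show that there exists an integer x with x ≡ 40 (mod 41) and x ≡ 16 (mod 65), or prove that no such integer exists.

gcd(41, 65) = 1, so the Chinese Remainder Theorem guarantees exactly one residue class mod 2665 satisfying both.
Write x = 40 + 41t and require 40 + 41t ≡ 16 (mod 65), i.e. 41t ≡ 41 (mod 65).
Invert 41 mod 65 by the Euclidean algorithm: 65 = 1·41 + 24, 41 = 1·24 + 17, 24 = 1·17 + 7, 17 = 2·7 + 3, 7 = 2·3 + 1, 3 = 3·1 + 0; back-substituting, 1 = 7 − 2·3 = 7 − 2·(17 − 2·7) = −2·17 + 5·7 = −2·17 + 5·(24 − 1·17) = 5·24 − 7·17 = 5·24 − 7·(41 − 1·24) = −7·41 + 12·24 = −7·41 + 12·(65 − 1·41) = 12·65 − 19·41. Hence 41·(-19) ≡ 1, so 41⁻¹ ≡ -19 ≡ 46 (mod 65).
Therefore t ≡ 46·41 = 1886 ≡ 1 (mod 65).
Taking t = 1 gives x = 40 + 41·1 = 81.
Indeed 81 ≡ 40 (mod 41) and 81 ≡ 16 (mod 65).

x = 81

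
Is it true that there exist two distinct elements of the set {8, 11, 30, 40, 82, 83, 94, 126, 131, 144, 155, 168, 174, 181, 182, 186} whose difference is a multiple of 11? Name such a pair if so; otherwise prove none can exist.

8 mod 11 = 8 and 30 mod 11 = 8, so 30 − 8 = 22 = 2·11.

8 and 30 are such a pair.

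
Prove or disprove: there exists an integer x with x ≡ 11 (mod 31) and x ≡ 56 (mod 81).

x = 2243

Since 31 and 81 share no common factor, CRT says the pair of congruences has a solution (unique mod 2511).
Any solution of the first congruence is x = 11 + 31t; substituting into the second, 31t ≡ 56 − 11 ≡ 45 (mod 81).
Invert 31 mod 81 by the Euclidean algorithm: 81 = 2·31 + 19, 31 = 1·19 + 12, 19 = 1·12 + 7, 12 = 1·7 + 5, 7 = 1·5 + 2, 5 = 2·2 + 1, 2 = 2·1 + 0; back-substituting, 1 = 5 − 2·2 = 5 − 2·(7 − 1·5) = −2·7 + 3·5 = −2·7 + 3·(12 − 1·7) = 3·12 − 5·7 = 3·12 − 5·(19 − 1·12) = −5·19 + 8·12 = −5·19 + 8·(31 − 1·19) = 8·31 − 13·19 = 8·31 − 13·(81 − 2·31) = −13·81 + 34·31. Hence 31·34 ≡ 1, so 31⁻¹ ≡ 34 (mod 81).
Multiplying by 34: t ≡ 34·45 = 1530 ≡ 72 (mod 81).
With t = 72: x = 11 + 31·72 = 2243.
Verify: 2243 = 72·31 + 11 and 2243 = 27·81 + 56. ✓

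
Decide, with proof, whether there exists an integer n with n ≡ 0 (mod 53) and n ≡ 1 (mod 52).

n = 53

gcd(53, 52) = 1, so the Chinese Remainder Theorem guarantees exactly one residue class mod 2756 satisfying both.
Write n = 0 + 53t and require 0 + 53t ≡ 1 (mod 52), i.e. 53t ≡ 1 (mod 52).
53 ≡ 1 (mod 52), so this reads 1t ≡ 1 (mod 52). So t ≡ 1 (mod 52).
Taking t = 1 gives n = 0 + 53·1 = 53.
Indeed 53 ≡ 0 (mod 53) and 53 ≡ 1 (mod 52).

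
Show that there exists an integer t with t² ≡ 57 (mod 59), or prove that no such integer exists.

t = 23

Take t = 23. Then 23² = 529 = 8·59 + 57, so 23² ≡ 57 (mod 59).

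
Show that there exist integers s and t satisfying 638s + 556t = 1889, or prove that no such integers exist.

Any value of 638s + 556t is a multiple of gcd(638, 556) = 2.
But 1889 is not a multiple of 2 (it leaves remainder 1).
Therefore 638s + 556t = 1889 has no solution in integers.

There are no such integers.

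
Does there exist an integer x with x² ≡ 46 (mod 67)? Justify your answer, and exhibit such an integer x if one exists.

There is no such integer.

67 is prime, so by Euler's criterion 46 is a square mod 67 iff 46^((67−1)/2) = 46^33 ≡ 1 (mod 67).
Repeated squaring mod 67: 46^2 = 2116 ≡ 39; 46^4 ≡ 39² = 1521 ≡ 47; 46^8 ≡ 47² = 2209 ≡ 65; 46^16 ≡ 65² = 4225 ≡ 4; 46^32 ≡ 4² = 16 ≡ 16.
Since 33 = 32 + 1, 46^33 ≡ 16 · 46; multiplying out mod 67: 16·46 = 736 ≡ 66. Thus 46^33 ≡ 66 ≡ −1 (mod 67).
The value −1 means 46 is a non-residue modulo 67, so x² ≡ 46 (mod 67) is impossible.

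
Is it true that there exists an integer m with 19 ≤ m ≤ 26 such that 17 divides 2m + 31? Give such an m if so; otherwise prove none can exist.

The values of 2m + 31 for m = 19, 20, …, 26 are 69, 71, 73, 75, 77, 79, 81, 83; reduced mod 17 these are 1, 3, 5, 7, 9, 11, 13, 15.
Since 0 is absent from this list, 17 ∤ 2m + 31 for every m with 19 ≤ m ≤ 26.

No such integer m in that range exists.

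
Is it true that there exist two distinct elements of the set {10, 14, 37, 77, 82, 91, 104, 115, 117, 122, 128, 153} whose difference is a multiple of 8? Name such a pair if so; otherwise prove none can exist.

10 and 82 are such a pair.

Reduce each element mod 8: 10↦2, 14↦6, 37↦5, 77↦5, 82↦2, 91↦3, 104↦0, 115↦3, 117↦5, 122↦2, 128↦0, 153↦1. The residue 2 repeats (at 10 and 82), and 82 − 10 = 72 = 9·8.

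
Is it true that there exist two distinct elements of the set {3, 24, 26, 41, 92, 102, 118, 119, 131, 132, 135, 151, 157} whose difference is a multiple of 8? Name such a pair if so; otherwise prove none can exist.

Reduce each element mod 8: 3↦3, 24↦0, 26↦2, 41↦1, 92↦4, 102↦6, 118↦6, 119↦7, 131↦3, 132↦4, 135↦7, 151↦7, 157↦5. The residue 3 repeats (at 3 and 131), and 131 − 3 = 128 = 16·8.

The pair (3, 131) works.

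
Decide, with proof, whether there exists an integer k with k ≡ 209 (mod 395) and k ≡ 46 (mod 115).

No such integer exists.

gcd(395, 115) = 5. If k ≡ 209 (mod 395) and k ≡ 46 (mod 115), then k ≡ 209 (mod 5) and k ≡ 46 (mod 5).
However 209 ≡ 4 and 46 ≡ 1 (mod 5), and 4 ≠ 1.
Therefore no such k exists.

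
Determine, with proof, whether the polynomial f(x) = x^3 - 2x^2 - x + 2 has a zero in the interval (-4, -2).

f(-4) = -90 and f(-2) = -12, both negative, so a sign-change argument is unavailable; we show f keeps this sign on the whole interval.
Substitute x = -2 − u, where 0 < u < 2 on the interval. Expanding, f(-2 − u) = -u^3 - 8u^2 - 19u - 12.
All 4 nonzero coefficients of this polynomial in u are negative; hence for u > 0 the value is a sum of negative terms (the constant -12 among them).
So f is strictly negative on (-4, -2); no root exists in the interval.

No.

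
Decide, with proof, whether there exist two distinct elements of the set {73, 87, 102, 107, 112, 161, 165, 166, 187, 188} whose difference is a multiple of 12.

Reduce each element modulo 12: 73↦1, 87↦3, 102↦6, 107↦11, 112↦4, 161↦5, 165↦9, 166↦10, 187↦7, 188↦8.
These 10 residues are pairwise different, hence no difference of two elements is divisible by 12.

No, no such pair exists.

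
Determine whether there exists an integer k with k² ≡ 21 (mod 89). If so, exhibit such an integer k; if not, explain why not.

Take k = 56. Then 56² = 3136 = 35·89 + 21, so 56² ≡ 21 (mod 89).

k = 56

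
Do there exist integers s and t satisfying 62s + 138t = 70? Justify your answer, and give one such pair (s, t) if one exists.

s = 59, t = -26

Every value of 62s + 138t is a multiple of gcd(62, 138) = 2; since 2 ∣ 70, solutions exist.
Dividing through by 2 reduces the equation to 31s + 69t = 35.
Euclidean algorithm: 69 = 2·31 + 7, 31 = 4·7 + 3, 7 = 2·3 + 1, 3 = 3·1 + 0.
Back-substituting, 1 = 7 − 2·3 = 7 − 2·(31 − 4·7) = −2·31 + 9·7 = −2·31 + 9·(69 − 2·31) = 9·69 − 20·31; that is, 31·(-20) + 69·9 = 1.
Scaling by 35 gives the particular solution (s, t) = (-700, 315).
Shifting by a multiple of (69, −31) keeps it a solution: s = -700 + 11·69 = 59, t = 315 − 11·31 = -26.
Check: 62·59 + 138·(-26) = 3658 − 3588 = 70. ✓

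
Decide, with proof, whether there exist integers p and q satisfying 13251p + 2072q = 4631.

No, no such integers exist.

Both 13251 and 2072 are divisible by gcd(13251, 2072) = 7, hence so is any combination 13251p + 2072q.
But 4631 is not a multiple of 7 (it leaves remainder 4).
Therefore 13251p + 2072q = 4631 has no solution in integers.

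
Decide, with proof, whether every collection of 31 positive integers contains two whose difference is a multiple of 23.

Partition the integers by their residue mod 23; there are 23 classes.
With 31 integers and only 23 classes, the pigeonhole principle forces two of them, say a and b, into the same class.
Their difference a − b is then a multiple of 23.

Yes.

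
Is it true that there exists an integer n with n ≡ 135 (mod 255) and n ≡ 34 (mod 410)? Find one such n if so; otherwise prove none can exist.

Both moduli are multiples of 5 = gcd(255, 410), so any solution would satisfy n ≡ 135 and n ≡ 34 modulo 5 simultaneously.
However 135 ≡ 0 and 34 ≡ 4 (mod 5), and 0 ≠ 4.
Therefore no such n exists.

No such integer exists.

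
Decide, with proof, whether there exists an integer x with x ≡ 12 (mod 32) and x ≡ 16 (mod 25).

The moduli 32 and 25 are coprime, so by the Chinese Remainder Theorem a unique solution modulo 800 exists.
Write x = 12 + 32t and require 12 + 32t ≡ 16 (mod 25), i.e. 32t ≡ 4 (mod 25).
32 ≡ 7 (mod 25), so this reads 7t ≡ 4 (mod 25). Invert 7 mod 25 by the Euclidean algorithm: 25 = 3·7 + 4, 7 = 1·4 + 3, 4 = 1·3 + 1, 3 = 3·1 + 0; back-substituting, 1 = 4 − 1·3 = 4 − (7 − 1·4) = −7 + 2·4 = −7 + 2·(25 − 3·7) = 2·25 − 7·7. Hence 7·(-7) ≡ 1, so 7⁻¹ ≡ -7 ≡ 18 (mod 25).
Multiplying by 18: t ≡ 18·4 = 72 ≡ 22 (mod 25).
Taking t = 22 gives x = 12 + 32·22 = 716.
Indeed 716 ≡ 12 (mod 32) and 716 ≡ 16 (mod 25).

x = 716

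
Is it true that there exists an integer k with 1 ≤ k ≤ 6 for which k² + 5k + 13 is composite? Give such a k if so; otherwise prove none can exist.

k = 4

At k = 4: 4² + 5·4 + 13 = 49 = 7·7, which is composite.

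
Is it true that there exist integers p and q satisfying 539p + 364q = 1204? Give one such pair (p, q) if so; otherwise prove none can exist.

p = 36, q = -50

Every value of 539p + 364q is a multiple of gcd(539, 364) = 7; since 7 ∣ 1204, solutions exist.
Dividing through by 7 reduces the equation to 77p + 52q = 172.
Euclidean algorithm: 77 = 1·52 + 25, 52 = 2·25 + 2, 25 = 12·2 + 1, 2 = 2·1 + 0.
Back-substituting, 1 = 25 − 12·2 = 25 − 12·(52 − 2·25) = −12·52 + 25·25 = −12·52 + 25·(77 − 1·52) = 25·77 − 37·52; that is, 77·25 + 52·(-37) = 1.
Multiplying through by 172: p = 25·172 = 4300, q = (-37)·172 = -6364 is a solution.
Subtracting 82·52 from p and adding 82·77 to q gives the tidier solution (36, -50).
Indeed 539·36 + 364·(-50) = 19404 − 18200 = 1204.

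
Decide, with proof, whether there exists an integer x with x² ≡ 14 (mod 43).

x = 33

x = 33 works: 33² = 1089, and 1089 − 14 = 1075 = 25·43.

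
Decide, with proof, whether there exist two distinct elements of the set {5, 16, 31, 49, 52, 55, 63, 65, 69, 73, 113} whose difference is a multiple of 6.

Both 5 and 65 leave remainder 5 on division by 6; their difference 60 = 10·6 is a multiple of 6.

5 and 65 are such a pair.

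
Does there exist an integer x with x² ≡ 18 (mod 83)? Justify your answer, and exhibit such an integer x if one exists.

There is no such integer.

83 is prime, so by Euler's criterion 18 is a square mod 83 iff 18^((83−1)/2) = 18^41 ≡ 1 (mod 83).
Squaring successively (mod 83): 18^2 = 324 ≡ 75; 18^4 ≡ 75² = 5625 ≡ 64; 18^8 ≡ 64² = 4096 ≡ 29; 18^16 ≡ 29² = 841 ≡ 11; 18^32 ≡ 11² = 121 ≡ 38.
Since 41 = 32 + 8 + 1, 18^41 ≡ 38 · 29 · 18; multiplying out mod 83: 38·29 = 1102 ≡ 23, then 23·18 = 414 ≡ 82. Thus 18^41 ≡ 82 ≡ −1 (mod 83).
By Euler's criterion 18 is a quadratic non-residue mod 83: no x satisfies x² ≡ 18 (mod 83).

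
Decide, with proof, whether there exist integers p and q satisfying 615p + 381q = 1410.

Since gcd(615, 381) = 3 and 1410 = 3·470, Bézout's identity guarantees a solution.
Dividing through by 3 reduces the equation to 205p + 127q = 470.
Run the Euclidean algorithm on 205 and 127: 205 = 1·127 + 78, 127 = 1·78 + 49, 78 = 1·49 + 29, 49 = 1·29 + 20, 29 = 1·20 + 9, 20 = 2·9 + 2, 9 = 4·2 + 1, 2 = 2·1 + 0.
Working back up the chain: 1 = 9 − 4·2 = 9 − 4·(20 − 2·9) = −4·20 + 9·9 = −4·20 + 9·(29 − 1·20) = 9·29 − 13·20 = 9·29 − 13·(49 − 1·29) = −13·49 + 22·29 = −13·49 + 22·(78 − 1·49) = 22·78 − 35·49 = 22·78 − 35·(127 − 1·78) = −35·127 + 57·78 = −35·127 + 57·(205 − 1·127) = 57·205 − 92·127. So 205·57 + 127·(-92) = 1.
Multiplying through by 470: p = 57·470 = 26790, q = (-92)·470 = -43240 is a solution.
Subtracting 210·127 from p and adding 210·205 to q gives the tidier solution (120, -190).
Check: 615·120 + 381·(-190) = 73800 − 72390 = 1410. ✓

p = 120, q = -190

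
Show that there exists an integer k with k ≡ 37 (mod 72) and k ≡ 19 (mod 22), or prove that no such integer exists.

The moduli are not coprime: gcd(72, 22) = 2. Compatibility requires 2 ∣ (19 − 37) = -18, which holds, so solutions exist.
Put k = 37 + 72t, so we need 72t ≡ 4 (mod 22), equivalently (divide by 2) 36t ≡ 2 (mod 11).
36 ≡ 3 (mod 11), so this reads 3t ≡ 2 (mod 11). Note 3·4 = 12 ≡ 1 (mod 11) (as 12 − 1 = 1·11), so 3⁻¹ ≡ 4.
Multiplying by 4: t ≡ 4·2 = 8 (mod 11).
Then k = 37 + 72·8 = 613.
Indeed 613 ≡ 37 (mod 72) and 613 ≡ 19 (mod 22).

k = 613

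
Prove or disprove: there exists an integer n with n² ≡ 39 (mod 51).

No, no such integer exists.

Work modulo the divisor 17 of 51. If n² ≡ 39 (mod 51) then n² ≡ 5 (mod 17).
Computing n² mod 17 for n = 0, 1, …, 8 (enough, by the symmetry n ↦ 17 − n) gives 0, 1, 4, 9, 16, 8, 2, 15, 13.
So the quadratic residues mod 17 are {0, 1, 2, 4, 8, 9, 13, 15, 16}, and 5 is not among them.
Hence no integer n has n² ≡ 39 (mod 51).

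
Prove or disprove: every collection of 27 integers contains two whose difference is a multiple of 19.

True.

Each integer lies in one of the 19 residue classes modulo 19.
With 27 integers and only 19 classes, the pigeonhole principle forces two of them, say a and b, into the same class.
Equal remainders mean a − b ≡ 0 (mod 19), so 19 divides their difference.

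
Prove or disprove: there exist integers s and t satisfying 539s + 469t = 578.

There are no such integers.

Any value of 539s + 469t is a multiple of gcd(539, 469) = 7.
But 578 = 7·82 + 4, so 7 ∤ 578.
Hence no integers s, t satisfy the equation.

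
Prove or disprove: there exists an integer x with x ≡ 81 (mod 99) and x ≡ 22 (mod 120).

No, no such integer exists.

gcd(99, 120) = 3. If x ≡ 81 (mod 99) and x ≡ 22 (mod 120), then x ≡ 81 (mod 3) and x ≡ 22 (mod 3).
These are incompatible: 81 − 22 = 59 is not divisible by 3.
Hence the system has no solution.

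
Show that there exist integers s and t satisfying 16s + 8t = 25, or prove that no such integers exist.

No such integers exist.

gcd(16, 8) = 8, so every integer of the form 16s + 8t is a multiple of 8.
But 25 is not a multiple of 8 (it leaves remainder 1).
Hence no integers s, t satisfy the equation.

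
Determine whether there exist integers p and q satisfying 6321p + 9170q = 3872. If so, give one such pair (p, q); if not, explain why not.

No such integers exist.

Both 6321 and 9170 are divisible by gcd(6321, 9170) = 7, hence so is any combination 6321p + 9170q.
However 3872 leaves remainder 1 on division by 7.
Hence no integers p, q satisfy the equation.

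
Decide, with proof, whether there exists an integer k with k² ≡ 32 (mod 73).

Take k = 55. Then 55² = 3025 = 41·73 + 32, so 55² ≡ 32 (mod 73).

k = 55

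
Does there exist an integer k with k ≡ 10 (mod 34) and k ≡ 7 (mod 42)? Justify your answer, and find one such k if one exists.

gcd(34, 42) = 2. If k ≡ 10 (mod 34) and k ≡ 7 (mod 42), then k ≡ 10 (mod 2) and k ≡ 7 (mod 2).
However 10 ≡ 0 and 7 ≡ 1 (mod 2), and 0 ≠ 1.
Hence the system has no solution.

No such integer exists.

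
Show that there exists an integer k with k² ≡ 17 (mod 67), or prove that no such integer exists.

k = 33 works: 33² = 1089, and 1089 − 17 = 1072 = 16·67.

k = 33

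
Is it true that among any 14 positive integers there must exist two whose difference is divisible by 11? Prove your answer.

Yes, this is always true.

Each integer lies in one of the 11 residue classes modulo 11.
Placing 14 integers into 11 classes, some class receives at least two — say a and b.
Their difference a − b is then a multiple of 11.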